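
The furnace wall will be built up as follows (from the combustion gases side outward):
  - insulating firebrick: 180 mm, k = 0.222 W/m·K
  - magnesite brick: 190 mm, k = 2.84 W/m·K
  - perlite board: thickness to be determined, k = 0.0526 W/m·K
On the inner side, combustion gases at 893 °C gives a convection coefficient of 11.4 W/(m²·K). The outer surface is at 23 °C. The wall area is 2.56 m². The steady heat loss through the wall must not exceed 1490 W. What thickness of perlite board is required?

Thermal resistances in series:
R_inner film = 1/(h_i·A) = 1/(11.4×2.56) = 0.03427 K/W
R_insulating firebrick = L/(kA) = 0.18/(0.222×2.56) = 0.3167 K/W
R_magnesite brick = L/(kA) = 0.19/(2.84×2.56) = 0.02613 K/W
Sum of the known resistances R_other = 0.3771 K/W
Required total resistance R_tot = ΔT/Q_allow = 870/1490 = 0.5839 K/W
R_perlite board = R_tot − R_other = 0.2068 K/W
L = R·k·A = 0.2068×0.0526×2.56

L ≈ 27.8 mm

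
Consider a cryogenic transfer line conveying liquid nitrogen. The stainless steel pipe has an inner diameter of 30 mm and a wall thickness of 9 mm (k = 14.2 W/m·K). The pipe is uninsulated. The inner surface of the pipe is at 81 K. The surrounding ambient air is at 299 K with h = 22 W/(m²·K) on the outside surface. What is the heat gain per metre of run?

q′ ≈ 711 W/m

Per-layer cylindrical resistances, series-summed:
R_stainless steel pipe wall = ln(24/15)/(2π×14.2×1) = 0.005268 K/W
R_outer film = 1/(h_o·2πr_oL) = 1/(22×2π×0.024×1) = 0.3014 K/W
R_total = 0.3067 K/W
Q = ΔT/R_total = 218/0.3067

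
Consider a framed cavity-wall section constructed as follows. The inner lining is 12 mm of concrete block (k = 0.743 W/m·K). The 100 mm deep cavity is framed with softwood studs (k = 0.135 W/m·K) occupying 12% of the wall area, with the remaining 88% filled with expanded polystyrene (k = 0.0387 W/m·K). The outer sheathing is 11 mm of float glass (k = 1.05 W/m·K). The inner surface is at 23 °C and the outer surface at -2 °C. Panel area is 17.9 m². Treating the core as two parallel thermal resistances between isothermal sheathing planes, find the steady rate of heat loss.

Sheathing layers in series; stud and cavity paths in parallel between them.
R_inner = 0.012/(0.743×17.9) = 9.023×10^-4 K/W
R_stud  = 0.1/(0.135×0.12×17.9) = 0.3449 K/W
R_cav   = 0.1/(0.0387×0.88×17.9) = 0.164 K/W
1/R_core = 1/R_stud + 1/R_cav → R_core = 0.1112 K/W
R_outer = 0.011/(1.05×17.9) = 5.853×10^-4 K/W
R_total = 0.1127 K/W
Q = ΔT/R_total = 25/0.1127

Q ≈ 222 W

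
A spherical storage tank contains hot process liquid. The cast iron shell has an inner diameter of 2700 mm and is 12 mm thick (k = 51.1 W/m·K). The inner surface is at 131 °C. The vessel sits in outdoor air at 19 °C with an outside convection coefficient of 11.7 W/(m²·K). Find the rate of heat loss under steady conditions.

For a spherical shell R = (1/r₁ − 1/r₂)/(4πk); film R = 1/(h·4πr²). In series:
R_cast iron shell = (1/1.35 − 1/1.362)/(4π×51.1) = 1.016×10^-5 K/W
R_outer film = 1/(h·4πr_o²) = 1/(11.7×4π×1.362²) = 0.003666 K/W
R_total = 0.003677 K/W
Q = ΔT/R_total = 112/0.003677

Q ≈ 30500 W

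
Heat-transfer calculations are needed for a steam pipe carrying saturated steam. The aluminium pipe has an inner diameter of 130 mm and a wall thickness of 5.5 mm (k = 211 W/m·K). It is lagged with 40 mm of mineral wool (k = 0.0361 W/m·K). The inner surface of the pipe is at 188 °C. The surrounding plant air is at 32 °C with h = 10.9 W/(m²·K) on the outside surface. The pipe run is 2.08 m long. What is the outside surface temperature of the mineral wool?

T ≈ 41.8 °C

Cylindrical conduction, so R = ln(r₂/r₁)/(2πkL) per layer, in series:
R_aluminium pipe wall = ln(70.5/65)/(2π×211×2.08) = 2.946×10^-5 K/W
R_mineral wool = ln(110.5/70.5)/(2π×0.0361×2.08) = 0.9525 K/W
R_outer film = 1/(h_o·2πr_oL) = 1/(10.9×2π×0.1105×2.08) = 0.06353 K/W
R_total = 1.016 K/W
Q = ΔT/R_total = 156/1.016
Q = 154 W
T_interface = T_inner − Q·ΣR(inner→interface) = 188 − 154×0.9526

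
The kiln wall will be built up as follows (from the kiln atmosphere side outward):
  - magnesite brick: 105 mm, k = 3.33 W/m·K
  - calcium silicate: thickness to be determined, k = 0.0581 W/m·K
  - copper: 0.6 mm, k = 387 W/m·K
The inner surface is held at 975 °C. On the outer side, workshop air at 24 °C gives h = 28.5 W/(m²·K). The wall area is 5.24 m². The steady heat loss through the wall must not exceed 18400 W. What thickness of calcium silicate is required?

L ≈ 11.9 mm

Using the resistance-network approach (series):
R_magnesite brick = L/(kA) = 0.105/(3.33×5.24) = 0.006017 K/W
R_copper = L/(kA) = 0.0006/(387×5.24) = 2.959×10^-7 K/W
R_outer film = 1/(h_o·A) = 1/(28.5×5.24) = 0.006696 K/W
Sum of the known resistances R_other = 0.01271 K/W
Required total resistance R_tot = ΔT/Q_allow = 951/18400 = 0.05168 K/W
R_calcium silicate = R_tot − R_other = 0.03897 K/W
L = R·k·A = 0.03897×0.0581×5.24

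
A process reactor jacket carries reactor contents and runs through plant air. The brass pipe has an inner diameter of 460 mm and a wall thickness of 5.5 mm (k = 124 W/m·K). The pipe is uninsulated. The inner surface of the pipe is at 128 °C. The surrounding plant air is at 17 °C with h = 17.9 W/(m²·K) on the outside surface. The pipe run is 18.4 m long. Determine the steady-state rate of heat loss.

Per-layer cylindrical resistances, series-summed:
R_brass pipe wall = ln(235.5/230)/(2π×124×18.4) = 1.648×10^-6 K/W
R_outer film = 1/(h_o·2πr_oL) = 1/(17.9×2π×0.2355×18.4) = 0.002052 K/W
R_total = 0.002054 K/W
Q = ΔT/R_total = 111/0.002054

Q ≈ 54100 W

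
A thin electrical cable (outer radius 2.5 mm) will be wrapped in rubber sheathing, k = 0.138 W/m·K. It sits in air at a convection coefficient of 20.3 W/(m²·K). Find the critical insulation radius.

r_cr ≈ 6.8 mm

For a cylinder r_cr = k/h = 0.138/20.3
r_cr = 6.8 mm; since the bare radius (2.5 mm) is below r_cr, adding a thin layer of insulation will *increase* heat loss.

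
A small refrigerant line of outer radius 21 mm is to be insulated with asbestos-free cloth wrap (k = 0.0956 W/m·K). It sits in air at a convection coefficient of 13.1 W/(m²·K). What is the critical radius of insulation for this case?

For a cylinder r_cr = k/h = 0.0956/13.1
r_cr = 7.3 mm; since the bare radius (21 mm) is above r_cr, any added insulation will reduce heat loss.

r_cr ≈ 7.3 mm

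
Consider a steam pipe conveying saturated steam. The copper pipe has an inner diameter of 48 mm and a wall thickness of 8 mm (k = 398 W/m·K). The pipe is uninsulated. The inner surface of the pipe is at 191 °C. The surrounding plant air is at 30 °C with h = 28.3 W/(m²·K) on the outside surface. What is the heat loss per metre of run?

q′ ≈ 915 W/m

Per-layer cylindrical resistances, series-summed:
R_copper pipe wall = ln(32/24)/(2π×398×1) = 1.15×10^-4 K/W
R_outer film = 1/(h_o·2πr_oL) = 1/(28.3×2π×0.032×1) = 0.1757 K/W
R_total = 0.1759 K/W
Q = ΔT/R_total = 161/0.1759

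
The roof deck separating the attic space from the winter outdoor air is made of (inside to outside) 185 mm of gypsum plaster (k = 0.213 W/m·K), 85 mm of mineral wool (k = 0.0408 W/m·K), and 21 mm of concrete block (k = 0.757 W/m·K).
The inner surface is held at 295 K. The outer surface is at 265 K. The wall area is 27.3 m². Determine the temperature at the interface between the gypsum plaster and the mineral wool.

T ≈ 286 K

Using the resistance-network approach (series):
R_gypsum plaster = L/(kA) = 0.185/(0.213×27.3) = 0.03181 K/W
R_mineral wool = L/(kA) = 0.085/(0.0408×27.3) = 0.07631 K/W
R_concrete block = L/(kA) = 0.021/(0.757×27.3) = 0.001016 K/W
R_total = 0.1091 K/W;  Q = ΔT/R_total = 30/0.1091 = 274.9 W
T_interface = T_inner − Q·ΣR(inner→interface) = 295 − 275×0.03181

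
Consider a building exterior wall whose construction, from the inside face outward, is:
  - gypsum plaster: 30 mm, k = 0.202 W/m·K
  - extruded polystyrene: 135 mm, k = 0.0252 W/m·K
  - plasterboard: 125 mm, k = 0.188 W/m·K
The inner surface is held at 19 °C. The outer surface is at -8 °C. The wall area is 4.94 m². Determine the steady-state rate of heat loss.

Model the wall as resistances in series:
R_gypsum plaster = L/(kA) = 0.03/(0.202×4.94) = 0.03006 K/W
R_extruded polystyrene = L/(kA) = 0.135/(0.0252×4.94) = 1.084 K/W
R_plasterboard = L/(kA) = 0.125/(0.188×4.94) = 0.1346 K/W
R_total = 1.249 K/W
Q = ΔT / R_total = 27 / 1.249

Q ≈ 21.6 W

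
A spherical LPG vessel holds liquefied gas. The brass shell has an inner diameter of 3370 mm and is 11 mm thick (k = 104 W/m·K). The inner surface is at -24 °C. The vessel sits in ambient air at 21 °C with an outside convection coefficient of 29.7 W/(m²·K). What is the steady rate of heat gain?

Q ≈ 48200 W

Each spherical layer contributes R = (1/r_i − 1/r_o)/(4πk):
R_brass shell = (1/1.685 − 1/1.696)/(4π×104) = 2.945×10^-6 K/W
R_outer film = 1/(h·4πr_o²) = 1/(29.7×4π×1.696²) = 9.315×10^-4 K/W
R_total = 9.344×10^-4 K/W
Q = ΔT/R_total = 45/9.344×10^-4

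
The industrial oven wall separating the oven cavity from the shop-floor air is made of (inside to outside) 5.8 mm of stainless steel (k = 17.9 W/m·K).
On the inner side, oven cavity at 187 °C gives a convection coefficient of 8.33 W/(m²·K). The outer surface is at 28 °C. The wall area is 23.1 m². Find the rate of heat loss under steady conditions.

Q ≈ 30500 W

Treating each layer as a thermal resistance in series:
R_inner film = 1/(h_i·A) = 1/(8.33×23.1) = 0.005197 K/W
R_stainless steel = L/(kA) = 0.0058/(17.9×23.1) = 1.403×10^-5 K/W
R_total = 0.005211 K/W
Q = ΔT / R_total = 159 / 0.005211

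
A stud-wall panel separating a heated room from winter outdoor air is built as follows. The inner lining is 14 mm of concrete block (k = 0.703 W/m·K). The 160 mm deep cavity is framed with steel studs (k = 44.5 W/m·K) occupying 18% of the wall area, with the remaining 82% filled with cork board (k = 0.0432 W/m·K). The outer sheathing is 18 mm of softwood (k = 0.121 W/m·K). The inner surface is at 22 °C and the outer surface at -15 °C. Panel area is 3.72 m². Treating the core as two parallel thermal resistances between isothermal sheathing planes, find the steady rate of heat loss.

Sheathing layers in series; stud and cavity paths in parallel between them.
R_inner = 0.014/(0.703×3.72) = 0.005353 K/W
R_stud  = 0.16/(44.5×0.18×3.72) = 0.00537 K/W
R_cav   = 0.16/(0.0432×0.82×3.72) = 1.214 K/W
1/R_core = 1/R_stud + 1/R_cav → R_core = 0.005346 K/W
R_outer = 0.018/(0.121×3.72) = 0.03999 K/W
R_total = 0.05069 K/W
Q = ΔT/R_total = 37/0.05069

Q ≈ 730 W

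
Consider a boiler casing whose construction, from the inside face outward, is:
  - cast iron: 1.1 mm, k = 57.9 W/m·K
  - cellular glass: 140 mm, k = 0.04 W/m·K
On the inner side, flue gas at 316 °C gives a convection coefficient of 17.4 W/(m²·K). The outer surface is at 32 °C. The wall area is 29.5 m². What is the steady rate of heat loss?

Thermal resistances in series:
R_inner film = 1/(h_i·A) = 1/(17.4×29.5) = 0.001948 K/W
R_cast iron = L/(kA) = 0.0011/(57.9×29.5) = 6.44×10^-7 K/W
R_cellular glass = L/(kA) = 0.14/(0.04×29.5) = 0.1186 K/W
R_total = 0.1206 K/W
Q = ΔT / R_total = 284 / 0.1206

Q ≈ 2360 W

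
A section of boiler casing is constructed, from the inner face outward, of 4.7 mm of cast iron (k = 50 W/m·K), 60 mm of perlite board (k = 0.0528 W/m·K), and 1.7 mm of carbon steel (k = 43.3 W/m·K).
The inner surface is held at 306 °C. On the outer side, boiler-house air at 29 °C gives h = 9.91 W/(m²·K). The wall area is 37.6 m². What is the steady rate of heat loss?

Series thermal resistances:
R_cast iron = L/(kA) = 0.0047/(50×37.6) = 2.5×10^-6 K/W
R_perlite board = L/(kA) = 0.06/(0.0528×37.6) = 0.03022 K/W
R_carbon steel = L/(kA) = 0.0017/(43.3×37.6) = 1.044×10^-6 K/W
R_outer film = 1/(h_o·A) = 1/(9.91×37.6) = 0.002684 K/W
R_total = 0.03291 K/W
Q = ΔT / R_total = 277 / 0.03291

Q ≈ 8420 W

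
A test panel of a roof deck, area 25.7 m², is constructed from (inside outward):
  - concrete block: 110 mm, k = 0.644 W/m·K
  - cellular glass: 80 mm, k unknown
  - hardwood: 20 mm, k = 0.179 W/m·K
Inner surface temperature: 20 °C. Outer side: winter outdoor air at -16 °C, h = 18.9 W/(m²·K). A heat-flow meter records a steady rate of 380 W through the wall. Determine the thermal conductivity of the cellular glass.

k ≈ 0.0381 W/(m·K)

Treating each layer as a thermal resistance in series:
R_concrete block = L/(kA) = 0.11/(0.644×25.7) = 0.006646 K/W
R_hardwood = L/(kA) = 0.02/(0.179×25.7) = 0.004348 K/W
R_outer film = 1/(h_o·A) = 1/(18.9×25.7) = 0.002059 K/W
Sum of known resistances R_other = 0.01305 K/W
Total R = ΔT/Q = 36/380 = 0.09474 K/W
R_cellular glass = R_total − R_other = 0.08168 K/W
k = L/(R·A) = 0.08/(0.08168×25.7)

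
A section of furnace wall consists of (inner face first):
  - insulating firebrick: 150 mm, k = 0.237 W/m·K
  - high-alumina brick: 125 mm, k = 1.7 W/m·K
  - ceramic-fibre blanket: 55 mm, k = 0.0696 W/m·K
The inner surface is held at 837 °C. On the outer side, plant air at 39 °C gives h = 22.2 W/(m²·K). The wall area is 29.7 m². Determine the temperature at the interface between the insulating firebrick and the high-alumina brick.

Thermal resistances in series:
R_insulating firebrick = L/(kA) = 0.15/(0.237×29.7) = 0.02131 K/W
R_high-alumina brick = L/(kA) = 0.125/(1.7×29.7) = 0.002476 K/W
R_ceramic-fibre blanket = L/(kA) = 0.055/(0.0696×29.7) = 0.02661 K/W
R_outer film = 1/(h_o·A) = 1/(22.2×29.7) = 0.001517 K/W
R_total = 0.05191 K/W;  Q = ΔT/R_total = 798/0.05191 = 15370 W
T_interface = T_inner − Q·ΣR(inner→interface) = 837 − 15400×0.02131

T ≈ 509 °C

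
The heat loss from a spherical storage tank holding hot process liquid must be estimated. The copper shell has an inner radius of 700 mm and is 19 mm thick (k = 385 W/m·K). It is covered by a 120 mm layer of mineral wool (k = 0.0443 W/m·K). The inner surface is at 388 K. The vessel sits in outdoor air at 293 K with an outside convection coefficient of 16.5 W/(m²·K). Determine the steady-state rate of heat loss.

Spherical conduction: R = (1/r_in − 1/r_out)/(4πk) per layer; series-sum.
R_copper shell = (1/0.7 − 1/0.719)/(4π×385) = 7.803×10^-6 K/W
R_mineral wool = (1/0.719 − 1/0.839)/(4π×0.0443) = 0.3573 K/W
R_outer film = 1/(h·4πr_o²) = 1/(16.5×4π×0.839²) = 0.006851 K/W
R_total = 0.3642 K/W
Q = ΔT/R_total = 95/0.3642

Q ≈ 261 W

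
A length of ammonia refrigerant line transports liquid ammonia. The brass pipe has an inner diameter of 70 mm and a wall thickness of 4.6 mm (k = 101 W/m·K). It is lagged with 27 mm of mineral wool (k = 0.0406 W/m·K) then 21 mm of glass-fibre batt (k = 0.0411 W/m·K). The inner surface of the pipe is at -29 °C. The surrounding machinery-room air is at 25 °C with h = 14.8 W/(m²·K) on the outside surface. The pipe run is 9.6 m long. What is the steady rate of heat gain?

Q ≈ 161 W

Per-layer cylindrical resistances, series-summed:
R_brass pipe wall = ln(39.6/35)/(2π×101×9.6) = 2.027×10^-5 K/W
R_mineral wool = ln(66.6/39.6)/(2π×0.0406×9.6) = 0.2123 K/W
R_glass-fibre batt = ln(87.6/66.6)/(2π×0.0411×9.6) = 0.1106 K/W
R_outer film = 1/(h_o·2πr_oL) = 1/(14.8×2π×0.0876×9.6) = 0.01279 K/W
R_total = 0.3356 K/W
Q = ΔT/R_total = 54/0.3356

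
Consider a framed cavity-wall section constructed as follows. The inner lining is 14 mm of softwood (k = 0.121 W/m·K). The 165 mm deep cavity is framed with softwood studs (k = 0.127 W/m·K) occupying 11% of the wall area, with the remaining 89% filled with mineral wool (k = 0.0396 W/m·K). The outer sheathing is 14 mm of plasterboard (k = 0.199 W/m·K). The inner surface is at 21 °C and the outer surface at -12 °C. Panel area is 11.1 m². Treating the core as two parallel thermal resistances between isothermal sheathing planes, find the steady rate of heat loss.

Sheathing layers in series; stud and cavity paths in parallel between them.
R_inner = 0.014/(0.121×11.1) = 0.01042 K/W
R_stud  = 0.165/(0.127×0.11×11.1) = 1.064 K/W
R_cav   = 0.165/(0.0396×0.89×11.1) = 0.4218 K/W
1/R_core = 1/R_stud + 1/R_cav → R_core = 0.302 K/W
R_outer = 0.014/(0.199×11.1) = 0.006338 K/W
R_total = 0.3188 K/W
Q = ΔT/R_total = 33/0.3188

Q ≈ 104 W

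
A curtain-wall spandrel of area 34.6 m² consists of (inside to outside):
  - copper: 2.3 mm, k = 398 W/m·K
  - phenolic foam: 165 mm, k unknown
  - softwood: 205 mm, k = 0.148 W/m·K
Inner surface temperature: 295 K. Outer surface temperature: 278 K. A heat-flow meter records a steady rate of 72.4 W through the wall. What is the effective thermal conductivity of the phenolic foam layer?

Treating each layer as a thermal resistance in series:
R_copper = L/(kA) = 0.0023/(398×34.6) = 1.67×10^-7 K/W
R_softwood = L/(kA) = 0.205/(0.148×34.6) = 0.04003 K/W
Sum of known resistances R_other = 0.04003 K/W
Total R = ΔT/Q = 17/72.4 = 0.2348 K/W
R_phenolic foam = R_total − R_other = 0.1948 K/W
k = L/(R·A) = 0.165/(0.1948×34.6)

k ≈ 0.0245 W/(m·K)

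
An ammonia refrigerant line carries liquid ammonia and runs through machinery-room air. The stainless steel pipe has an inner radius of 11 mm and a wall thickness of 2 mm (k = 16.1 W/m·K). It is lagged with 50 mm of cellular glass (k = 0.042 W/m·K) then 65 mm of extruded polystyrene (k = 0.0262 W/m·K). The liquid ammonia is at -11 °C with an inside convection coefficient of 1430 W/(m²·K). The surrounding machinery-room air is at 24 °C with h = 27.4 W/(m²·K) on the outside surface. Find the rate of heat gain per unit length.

Radial resistances (cylindrical: R_cond = ln(r_o/r_i)/(2πkL), R_conv = 1/(h·2πrL)):
R_inner film = 1/(h_i·2πr₁L) = 1/(1430×2π×0.011×1) = 0.01012 K/W
R_stainless steel pipe wall = ln(13/11)/(2π×16.1×1) = 0.001651 K/W
R_cellular glass = ln(63/13)/(2π×0.042×1) = 5.98 K/W
R_extruded polystyrene = ln(128/63)/(2π×0.0262×1) = 4.306 K/W
R_outer film = 1/(h_o·2πr_oL) = 1/(27.4×2π×0.128×1) = 0.04538 K/W
R_total = 10.34 K/W
Q = ΔT/R_total = 35/10.34

q′ ≈ 3.38 W/m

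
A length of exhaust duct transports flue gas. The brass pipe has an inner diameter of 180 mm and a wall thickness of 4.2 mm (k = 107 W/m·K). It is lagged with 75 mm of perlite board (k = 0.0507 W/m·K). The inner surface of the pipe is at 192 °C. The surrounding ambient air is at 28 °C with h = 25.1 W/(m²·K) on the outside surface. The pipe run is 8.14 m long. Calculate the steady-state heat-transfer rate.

Per-layer cylindrical resistances, series-summed:
R_brass pipe wall = ln(94.2/90)/(2π×107×8.14) = 8.334×10^-6 K/W
R_perlite board = ln(169.2/94.2)/(2π×0.0507×8.14) = 0.2259 K/W
R_outer film = 1/(h_o·2πr_oL) = 1/(25.1×2π×0.1692×8.14) = 0.004604 K/W
R_total = 0.2305 K/W
Q = ΔT/R_total = 164/0.2305

Q ≈ 712 W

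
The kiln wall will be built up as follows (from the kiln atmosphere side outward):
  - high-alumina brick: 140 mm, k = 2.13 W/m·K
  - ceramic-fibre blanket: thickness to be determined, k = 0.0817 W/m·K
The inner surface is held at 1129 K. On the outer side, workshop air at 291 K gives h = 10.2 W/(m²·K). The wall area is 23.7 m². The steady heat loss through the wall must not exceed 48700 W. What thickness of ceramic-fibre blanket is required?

Using the resistance-network approach (series):
R_high-alumina brick = L/(kA) = 0.14/(2.13×23.7) = 0.002773 K/W
R_outer film = 1/(h_o·A) = 1/(10.2×23.7) = 0.004137 K/W
Sum of the known resistances R_other = 0.00691 K/W
Required total resistance R_tot = ΔT/Q_allow = 838/48700 = 0.01721 K/W
R_ceramic-fibre blanket = R_tot − R_other = 0.0103 K/W
L = R·k·A = 0.0103×0.0817×23.7

L ≈ 19.9 mm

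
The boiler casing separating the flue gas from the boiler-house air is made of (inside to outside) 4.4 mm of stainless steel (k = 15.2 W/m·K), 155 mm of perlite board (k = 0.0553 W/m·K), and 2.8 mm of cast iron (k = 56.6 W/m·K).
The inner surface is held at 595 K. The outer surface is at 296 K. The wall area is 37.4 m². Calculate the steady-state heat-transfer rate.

Q ≈ 3990 W

Using the resistance-network approach (series):
R_stainless steel = L/(kA) = 0.0044/(15.2×37.4) = 7.74×10^-6 K/W
R_perlite board = L/(kA) = 0.155/(0.0553×37.4) = 0.07494 K/W
R_cast iron = L/(kA) = 0.0028/(56.6×37.4) = 1.323×10^-6 K/W
R_total = 0.07495 K/W
Q = ΔT / R_total = 299 / 0.07495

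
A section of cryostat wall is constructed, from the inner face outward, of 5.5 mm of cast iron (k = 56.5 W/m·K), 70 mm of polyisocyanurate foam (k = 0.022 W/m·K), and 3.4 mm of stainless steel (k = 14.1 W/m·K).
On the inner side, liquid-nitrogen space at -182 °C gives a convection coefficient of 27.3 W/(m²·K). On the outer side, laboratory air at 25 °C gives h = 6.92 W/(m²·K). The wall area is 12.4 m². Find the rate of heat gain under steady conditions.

Q ≈ 763 W

Using the resistance-network approach (series):
R_inner film = 1/(h_i·A) = 1/(27.3×12.4) = 0.002954 K/W
R_cast iron = L/(kA) = 0.0055/(56.5×12.4) = 7.85×10^-6 K/W
R_polyisocyanurate foam = L/(kA) = 0.07/(0.022×12.4) = 0.2566 K/W
R_stainless steel = L/(kA) = 0.0034/(14.1×12.4) = 1.945×10^-5 K/W
R_outer film = 1/(h_o·A) = 1/(6.92×12.4) = 0.01165 K/W
R_total = 0.2712 K/W
Q = ΔT / R_total = 207 / 0.2712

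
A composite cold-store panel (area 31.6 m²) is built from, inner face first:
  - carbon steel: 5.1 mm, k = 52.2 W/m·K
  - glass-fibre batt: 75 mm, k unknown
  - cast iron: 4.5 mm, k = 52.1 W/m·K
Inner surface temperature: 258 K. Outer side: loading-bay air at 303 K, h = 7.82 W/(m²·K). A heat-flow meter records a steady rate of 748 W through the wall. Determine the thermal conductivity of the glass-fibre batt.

k ≈ 0.0423 W/(m·K)

Series thermal resistances:
R_carbon steel = L/(kA) = 0.0051/(52.2×31.6) = 3.092×10^-6 K/W
R_cast iron = L/(kA) = 0.0045/(52.1×31.6) = 2.733×10^-6 K/W
R_outer film = 1/(h_o·A) = 1/(7.82×31.6) = 0.004047 K/W
Sum of known resistances R_other = 0.004053 K/W
Total R = ΔT/Q = 45/748 = 0.06016 K/W
R_glass-fibre batt = R_total − R_other = 0.05611 K/W
k = L/(R·A) = 0.075/(0.05611×31.6)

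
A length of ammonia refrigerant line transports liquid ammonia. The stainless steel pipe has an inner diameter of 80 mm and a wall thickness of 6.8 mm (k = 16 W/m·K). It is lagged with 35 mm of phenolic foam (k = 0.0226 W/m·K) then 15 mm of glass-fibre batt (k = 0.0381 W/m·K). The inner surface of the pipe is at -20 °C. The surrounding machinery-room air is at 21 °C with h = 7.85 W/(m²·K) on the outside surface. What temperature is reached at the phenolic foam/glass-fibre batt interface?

T ≈ 13.3 °C

For a radial system each layer contributes R = ln(r_out/r_in)/(2πkL); films add R = 1/(hA).
R_stainless steel pipe wall = ln(46.8/40)/(2π×16×1) = 0.001562 K/W
R_phenolic foam = ln(81.8/46.8)/(2π×0.0226×1) = 3.932 K/W
R_glass-fibre batt = ln(96.8/81.8)/(2π×0.0381×1) = 0.7033 K/W
R_outer film = 1/(h_o·2πr_oL) = 1/(7.85×2π×0.0968×1) = 0.2094 K/W
R_total = 4.847 K/W
Q = ΔT/R_total = 41/4.847
Q = 8.46 W/m
T_interface = T_inner + Q·ΣR(inner→interface) = -20 + 8.46×3.934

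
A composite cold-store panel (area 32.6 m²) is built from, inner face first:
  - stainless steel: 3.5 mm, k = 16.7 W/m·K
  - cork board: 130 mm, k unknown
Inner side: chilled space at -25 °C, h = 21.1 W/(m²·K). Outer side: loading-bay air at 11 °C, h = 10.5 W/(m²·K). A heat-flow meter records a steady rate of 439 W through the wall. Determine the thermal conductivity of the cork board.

Model the wall as resistances in series:
R_inner film = 1/(h_i·A) = 1/(21.1×32.6) = 0.001454 K/W
R_stainless steel = L/(kA) = 0.0035/(16.7×32.6) = 6.429×10^-6 K/W
R_outer film = 1/(h_o·A) = 1/(10.5×32.6) = 0.002921 K/W
Sum of known resistances R_other = 0.004382 K/W
Total R = ΔT/Q = 36/439 = 0.082 K/W
R_cork board = R_total − R_other = 0.07762 K/W
k = L/(R·A) = 0.13/(0.07762×32.6)

k ≈ 0.0514 W/(m·K)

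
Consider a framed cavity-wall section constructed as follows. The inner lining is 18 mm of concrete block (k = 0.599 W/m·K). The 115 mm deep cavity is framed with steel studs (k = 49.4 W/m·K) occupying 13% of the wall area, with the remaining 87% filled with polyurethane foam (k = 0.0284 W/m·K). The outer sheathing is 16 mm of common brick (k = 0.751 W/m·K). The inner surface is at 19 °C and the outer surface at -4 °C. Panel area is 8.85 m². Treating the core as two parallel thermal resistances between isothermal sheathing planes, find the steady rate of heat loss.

Q ≈ 2940 W

Sheathing layers in series; stud and cavity paths in parallel between them.
R_inner = 0.018/(0.599×8.85) = 0.003395 K/W
R_stud  = 0.115/(49.4×0.13×8.85) = 0.002023 K/W
R_cav   = 0.115/(0.0284×0.87×8.85) = 0.5259 K/W
1/R_core = 1/R_stud + 1/R_cav → R_core = 0.002016 K/W
R_outer = 0.016/(0.751×8.85) = 0.002407 K/W
R_total = 0.007818 K/W
Q = ΔT/R_total = 23/0.007818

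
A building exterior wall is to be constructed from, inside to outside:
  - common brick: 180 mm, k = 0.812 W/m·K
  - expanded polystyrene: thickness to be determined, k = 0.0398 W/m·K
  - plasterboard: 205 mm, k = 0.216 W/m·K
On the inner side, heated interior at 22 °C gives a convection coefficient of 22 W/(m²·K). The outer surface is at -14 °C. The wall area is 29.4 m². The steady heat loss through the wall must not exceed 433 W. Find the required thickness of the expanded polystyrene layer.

L ≈ 48.9 mm

Series thermal resistances:
R_inner film = 1/(h_i·A) = 1/(22×29.4) = 0.001546 K/W
R_common brick = L/(kA) = 0.18/(0.812×29.4) = 0.00754 K/W
R_plasterboard = L/(kA) = 0.205/(0.216×29.4) = 0.03228 K/W
Sum of the known resistances R_other = 0.04137 K/W
Required total resistance R_tot = ΔT/Q_allow = 36/433 = 0.08314 K/W
R_expanded polystyrene = R_tot − R_other = 0.04177 K/W
L = R·k·A = 0.04177×0.0398×29.4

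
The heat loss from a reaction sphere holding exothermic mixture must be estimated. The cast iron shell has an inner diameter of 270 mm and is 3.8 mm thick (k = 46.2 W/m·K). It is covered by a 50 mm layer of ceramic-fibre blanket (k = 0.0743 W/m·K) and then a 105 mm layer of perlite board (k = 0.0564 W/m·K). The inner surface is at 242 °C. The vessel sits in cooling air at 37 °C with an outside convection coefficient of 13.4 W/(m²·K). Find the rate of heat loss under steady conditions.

Spherical conduction: R = (1/r_in − 1/r_out)/(4πk) per layer; series-sum.
R_cast iron shell = (1/0.135 − 1/0.1388)/(4π×46.2) = 3.493×10^-4 K/W
R_ceramic-fibre blanket = (1/0.1388 − 1/0.1888)/(4π×0.0743) = 2.044 K/W
R_perlite board = (1/0.1888 − 1/0.2938)/(4π×0.0564) = 2.671 K/W
R_outer film = 1/(h·4πr_o²) = 1/(13.4×4π×0.2938²) = 0.0688 K/W
R_total = 4.784 K/W
Q = ΔT/R_total = 205/4.784

Q ≈ 42.9 W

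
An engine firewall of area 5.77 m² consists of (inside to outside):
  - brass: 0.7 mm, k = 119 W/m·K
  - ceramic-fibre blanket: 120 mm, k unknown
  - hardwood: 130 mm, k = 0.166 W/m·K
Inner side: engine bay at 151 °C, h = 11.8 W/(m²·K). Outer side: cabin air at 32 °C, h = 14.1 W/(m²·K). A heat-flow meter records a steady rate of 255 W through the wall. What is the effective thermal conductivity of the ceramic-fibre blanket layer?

Using the resistance-network approach (series):
R_inner film = 1/(h_i·A) = 1/(11.8×5.77) = 0.01469 K/W
R_brass = L/(kA) = 0.0007/(119×5.77) = 1.019×10^-6 K/W
R_hardwood = L/(kA) = 0.13/(0.166×5.77) = 0.1357 K/W
R_outer film = 1/(h_o·A) = 1/(14.1×5.77) = 0.01229 K/W
Sum of known resistances R_other = 0.1627 K/W
Total R = ΔT/Q = 119/255 = 0.4667 K/W
R_ceramic-fibre blanket = R_total − R_other = 0.304 K/W
k = L/(R·A) = 0.12/(0.304×5.77)

k ≈ 0.0684 W/(m·K)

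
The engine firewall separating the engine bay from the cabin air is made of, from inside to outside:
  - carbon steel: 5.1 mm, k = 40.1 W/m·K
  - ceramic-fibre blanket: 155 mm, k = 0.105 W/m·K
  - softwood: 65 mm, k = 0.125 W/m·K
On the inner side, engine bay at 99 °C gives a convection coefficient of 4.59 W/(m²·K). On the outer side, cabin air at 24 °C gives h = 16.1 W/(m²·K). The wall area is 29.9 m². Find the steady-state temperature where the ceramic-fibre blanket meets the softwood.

Series thermal resistances:
R_inner film = 1/(h_i·A) = 1/(4.59×29.9) = 0.007286 K/W
R_carbon steel = L/(kA) = 0.0051/(40.1×29.9) = 4.254×10^-6 K/W
R_ceramic-fibre blanket = L/(kA) = 0.155/(0.105×29.9) = 0.04937 K/W
R_softwood = L/(kA) = 0.065/(0.125×29.9) = 0.01739 K/W
R_outer film = 1/(h_o·A) = 1/(16.1×29.9) = 0.002077 K/W
R_total = 0.07613 K/W;  Q = ΔT/R_total = 75/0.07613 = 985.2 W
T_interface = T_inner − Q·ΣR(inner→interface) = 99 − 985×0.05666

T ≈ 43.2 °C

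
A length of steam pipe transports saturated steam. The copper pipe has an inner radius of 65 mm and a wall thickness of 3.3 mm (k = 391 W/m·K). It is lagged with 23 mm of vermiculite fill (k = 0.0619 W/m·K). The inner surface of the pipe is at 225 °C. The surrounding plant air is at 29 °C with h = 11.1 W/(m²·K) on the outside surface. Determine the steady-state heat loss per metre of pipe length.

Per-layer cylindrical resistances, series-summed:
R_copper pipe wall = ln(68.3/65)/(2π×391×1) = 2.016×10^-5 K/W
R_vermiculite fill = ln(91.3/68.3)/(2π×0.0619×1) = 0.7463 K/W
R_outer film = 1/(h_o·2πr_oL) = 1/(11.1×2π×0.0913×1) = 0.157 K/W
R_total = 0.9033 K/W
Q = ΔT/R_total = 196/0.9033

q′ ≈ 217 W/m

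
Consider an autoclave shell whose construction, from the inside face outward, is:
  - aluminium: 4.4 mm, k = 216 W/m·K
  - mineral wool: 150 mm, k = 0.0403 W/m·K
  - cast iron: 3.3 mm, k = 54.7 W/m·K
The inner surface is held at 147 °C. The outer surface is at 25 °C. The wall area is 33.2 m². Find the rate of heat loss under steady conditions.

Thermal resistances in series:
R_aluminium = L/(kA) = 0.0044/(216×33.2) = 6.136×10^-7 K/W
R_mineral wool = L/(kA) = 0.15/(0.0403×33.2) = 0.1121 K/W
R_cast iron = L/(kA) = 0.0033/(54.7×33.2) = 1.817×10^-6 K/W
R_total = 0.1121 K/W
Q = ΔT / R_total = 122 / 0.1121

Q ≈ 1090 W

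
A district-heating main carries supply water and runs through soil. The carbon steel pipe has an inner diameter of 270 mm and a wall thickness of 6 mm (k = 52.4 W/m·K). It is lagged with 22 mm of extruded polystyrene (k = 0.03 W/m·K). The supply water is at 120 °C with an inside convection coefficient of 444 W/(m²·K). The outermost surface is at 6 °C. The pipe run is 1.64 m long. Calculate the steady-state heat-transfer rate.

Treating each annulus and film as a series resistance:
R_inner film = 1/(h_i·2πr₁L) = 1/(444×2π×0.135×1.64) = 0.001619 K/W
R_carbon steel pipe wall = ln(141/135)/(2π×52.4×1.64) = 8.054×10^-5 K/W
R_extruded polystyrene = ln(163/141)/(2π×0.03×1.64) = 0.469 K/W
R_total = 0.4707 K/W
Q = ΔT/R_total = 114/0.4707

Q ≈ 242 W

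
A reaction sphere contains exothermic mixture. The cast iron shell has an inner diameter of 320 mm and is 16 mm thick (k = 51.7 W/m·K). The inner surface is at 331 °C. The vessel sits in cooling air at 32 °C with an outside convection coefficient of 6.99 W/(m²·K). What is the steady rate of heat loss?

Q ≈ 812 W

Radial (spherical) resistances in series:
R_cast iron shell = (1/0.16 − 1/0.176)/(4π×51.7) = 8.746×10^-4 K/W
R_outer film = 1/(h·4πr_o²) = 1/(6.99×4π×0.176²) = 0.3675 K/W
R_total = 0.3684 K/W
Q = ΔT/R_total = 299/0.3684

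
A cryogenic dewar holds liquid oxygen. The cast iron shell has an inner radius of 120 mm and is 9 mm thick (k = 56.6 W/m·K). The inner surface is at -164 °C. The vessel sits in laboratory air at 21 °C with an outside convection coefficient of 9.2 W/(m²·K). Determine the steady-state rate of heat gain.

Q ≈ 355 W

For a spherical shell R = (1/r₁ − 1/r₂)/(4πk); film R = 1/(h·4πr²). In series:
R_cast iron shell = (1/0.12 − 1/0.129)/(4π×56.6) = 8.174×10^-4 K/W
R_outer film = 1/(h·4πr_o²) = 1/(9.2×4π×0.129²) = 0.5198 K/W
R_total = 0.5206 K/W
Q = ΔT/R_total = 185/0.5206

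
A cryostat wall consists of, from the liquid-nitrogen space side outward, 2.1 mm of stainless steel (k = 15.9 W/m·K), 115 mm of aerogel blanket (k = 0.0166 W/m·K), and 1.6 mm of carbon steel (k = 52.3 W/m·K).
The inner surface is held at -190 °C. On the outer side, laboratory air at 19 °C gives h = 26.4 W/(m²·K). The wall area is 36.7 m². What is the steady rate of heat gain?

Treating each layer as a thermal resistance in series:
R_stainless steel = L/(kA) = 0.0021/(15.9×36.7) = 3.599×10^-6 K/W
R_aerogel blanket = L/(kA) = 0.115/(0.0166×36.7) = 0.1888 K/W
R_carbon steel = L/(kA) = 0.0016/(52.3×36.7) = 8.336×10^-7 K/W
R_outer film = 1/(h_o·A) = 1/(26.4×36.7) = 0.001032 K/W
R_total = 0.1898 K/W
Q = ΔT / R_total = 209 / 0.1898

Q ≈ 1100 W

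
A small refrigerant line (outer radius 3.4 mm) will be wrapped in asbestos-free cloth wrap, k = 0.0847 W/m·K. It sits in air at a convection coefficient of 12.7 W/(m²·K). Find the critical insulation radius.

For a cylinder r_cr = k/h = 0.0847/12.7
r_cr = 6.67 mm; since the bare radius (3.4 mm) is below r_cr, adding a thin layer of insulation will *increase* heat loss.

r_cr ≈ 6.67 mm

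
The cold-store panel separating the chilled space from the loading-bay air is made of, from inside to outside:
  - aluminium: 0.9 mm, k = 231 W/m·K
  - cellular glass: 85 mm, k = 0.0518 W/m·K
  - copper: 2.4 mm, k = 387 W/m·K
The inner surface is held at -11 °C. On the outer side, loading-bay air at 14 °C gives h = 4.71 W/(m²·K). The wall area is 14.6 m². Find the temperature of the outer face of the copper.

Series thermal resistances:
R_aluminium = L/(kA) = 0.0009/(231×14.6) = 2.669×10^-7 K/W
R_cellular glass = L/(kA) = 0.085/(0.0518×14.6) = 0.1124 K/W
R_copper = L/(kA) = 0.0024/(387×14.6) = 4.248×10^-7 K/W
R_outer film = 1/(h_o·A) = 1/(4.71×14.6) = 0.01454 K/W
R_total = 0.1269 K/W;  Q = ΔT/R_total = 25/0.1269 = 197 W
T_interface = T_inner + Q·ΣR(inner→interface) = -11 + 197×0.1124

T ≈ 11.1 °C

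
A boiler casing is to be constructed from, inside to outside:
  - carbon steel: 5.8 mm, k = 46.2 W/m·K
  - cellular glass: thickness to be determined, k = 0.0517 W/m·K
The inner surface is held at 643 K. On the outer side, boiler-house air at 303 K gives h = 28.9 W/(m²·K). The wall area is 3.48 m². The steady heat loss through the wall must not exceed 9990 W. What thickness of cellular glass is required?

Model the wall as resistances in series:
R_carbon steel = L/(kA) = 0.0058/(46.2×3.48) = 3.608×10^-5 K/W
R_outer film = 1/(h_o·A) = 1/(28.9×3.48) = 0.009943 K/W
Sum of the known resistances R_other = 0.009979 K/W
Required total resistance R_tot = ΔT/Q_allow = 340/9990 = 0.03403 K/W
R_cellular glass = R_tot − R_other = 0.02405 K/W
L = R·k·A = 0.02405×0.0517×3.48

L ≈ 4.33 mm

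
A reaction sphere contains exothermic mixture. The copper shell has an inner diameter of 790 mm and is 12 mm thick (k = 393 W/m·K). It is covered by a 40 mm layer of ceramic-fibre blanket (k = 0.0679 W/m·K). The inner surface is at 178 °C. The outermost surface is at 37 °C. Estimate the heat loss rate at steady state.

Q ≈ 547 W

Spherical conduction: R = (1/r_in − 1/r_out)/(4πk) per layer; series-sum.
R_copper shell = (1/0.395 − 1/0.407)/(4π×393) = 1.511×10^-5 K/W
R_ceramic-fibre blanket = (1/0.407 − 1/0.447)/(4π×0.0679) = 0.2577 K/W
R_total = 0.2577 K/W
Q = ΔT/R_total = 141/0.2577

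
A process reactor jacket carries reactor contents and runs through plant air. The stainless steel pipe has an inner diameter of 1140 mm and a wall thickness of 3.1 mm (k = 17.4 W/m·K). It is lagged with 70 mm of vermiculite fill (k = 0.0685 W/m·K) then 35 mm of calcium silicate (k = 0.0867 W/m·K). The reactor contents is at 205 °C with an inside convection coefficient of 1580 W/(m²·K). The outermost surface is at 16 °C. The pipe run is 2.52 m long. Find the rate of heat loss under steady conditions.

Radial resistances (cylindrical: R_cond = ln(r_o/r_i)/(2πkL), R_conv = 1/(h·2πrL)):
R_inner film = 1/(h_i·2πr₁L) = 1/(1580×2π×0.57×2.52) = 7.013×10^-5 K/W
R_stainless steel pipe wall = ln(573.1/570)/(2π×17.4×2.52) = 1.969×10^-5 K/W
R_vermiculite fill = ln(643.1/573.1)/(2π×0.0685×2.52) = 0.1063 K/W
R_calcium silicate = ln(678.1/643.1)/(2π×0.0867×2.52) = 0.0386 K/W
R_total = 0.1449 K/W
Q = ΔT/R_total = 189/0.1449

Q ≈ 1300 W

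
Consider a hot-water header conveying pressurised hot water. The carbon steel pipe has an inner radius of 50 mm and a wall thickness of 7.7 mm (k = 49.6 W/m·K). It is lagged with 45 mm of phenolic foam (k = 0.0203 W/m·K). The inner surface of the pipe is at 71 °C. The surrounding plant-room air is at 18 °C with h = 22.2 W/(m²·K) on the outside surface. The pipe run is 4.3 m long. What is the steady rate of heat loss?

Q ≈ 49.6 W

Cylindrical conduction, so R = ln(r₂/r₁)/(2πkL) per layer, in series:
R_carbon steel pipe wall = ln(57.7/50)/(2π×49.6×4.3) = 1.069×10^-4 K/W
R_phenolic foam = ln(102.7/57.7)/(2π×0.0203×4.3) = 1.051 K/W
R_outer film = 1/(h_o·2πr_oL) = 1/(22.2×2π×0.1027×4.3) = 0.01623 K/W
R_total = 1.068 K/W
Q = ΔT/R_total = 53/1.068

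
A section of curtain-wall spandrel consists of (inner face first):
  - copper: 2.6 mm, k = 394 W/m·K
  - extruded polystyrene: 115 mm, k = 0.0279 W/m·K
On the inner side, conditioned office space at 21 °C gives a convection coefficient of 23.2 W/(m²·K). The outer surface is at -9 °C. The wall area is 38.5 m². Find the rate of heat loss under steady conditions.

Q ≈ 277 W

Thermal resistances in series:
R_inner film = 1/(h_i·A) = 1/(23.2×38.5) = 0.00112 K/W
R_copper = L/(kA) = 0.0026/(394×38.5) = 1.714×10^-7 K/W
R_extruded polystyrene = L/(kA) = 0.115/(0.0279×38.5) = 0.1071 K/W
R_total = 0.1082 K/W
Q = ΔT / R_total = 30 / 0.1082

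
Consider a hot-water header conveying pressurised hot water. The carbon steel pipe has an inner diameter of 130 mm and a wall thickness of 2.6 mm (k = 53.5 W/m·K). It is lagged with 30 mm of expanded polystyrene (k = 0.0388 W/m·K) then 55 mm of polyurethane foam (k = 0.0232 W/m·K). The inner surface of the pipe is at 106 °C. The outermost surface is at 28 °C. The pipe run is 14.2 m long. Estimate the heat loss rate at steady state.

Radial resistances (cylindrical: R_cond = ln(r_o/r_i)/(2πkL), R_conv = 1/(h·2πrL)):
R_carbon steel pipe wall = ln(67.6/65)/(2π×53.5×14.2) = 8.217×10^-6 K/W
R_expanded polystyrene = ln(97.6/67.6)/(2π×0.0388×14.2) = 0.1061 K/W
R_polyurethane foam = ln(152.6/97.6)/(2π×0.0232×14.2) = 0.2159 K/W
R_total = 0.322 K/W
Q = ΔT/R_total = 78/0.322

Q ≈ 242 W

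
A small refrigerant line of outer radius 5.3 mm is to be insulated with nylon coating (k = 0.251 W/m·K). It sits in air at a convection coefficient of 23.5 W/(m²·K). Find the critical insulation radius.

For a cylinder r_cr = k/h = 0.251/23.5
r_cr = 10.7 mm; since the bare radius (5.3 mm) is below r_cr, adding a thin layer of insulation will *increase* heat loss.

r_cr ≈ 10.7 mm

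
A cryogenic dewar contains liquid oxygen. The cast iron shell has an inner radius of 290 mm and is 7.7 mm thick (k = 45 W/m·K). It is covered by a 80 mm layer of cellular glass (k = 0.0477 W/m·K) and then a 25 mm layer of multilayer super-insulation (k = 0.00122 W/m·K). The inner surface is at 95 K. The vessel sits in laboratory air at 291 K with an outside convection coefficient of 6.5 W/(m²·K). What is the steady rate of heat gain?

Q ≈ 16.4 W

Each spherical layer contributes R = (1/r_i − 1/r_o)/(4πk):
R_cast iron shell = (1/0.29 − 1/0.2977)/(4π×45) = 1.577×10^-4 K/W
R_cellular glass = (1/0.2977 − 1/0.3777)/(4π×0.0477) = 1.187 K/W
R_multilayer super-insulation = (1/0.3777 − 1/0.4027)/(4π×0.00122) = 10.72 K/W
R_outer film = 1/(h·4πr_o²) = 1/(6.5×4π×0.4027²) = 0.07549 K/W
R_total = 11.98 K/W
Q = ΔT/R_total = 196/11.98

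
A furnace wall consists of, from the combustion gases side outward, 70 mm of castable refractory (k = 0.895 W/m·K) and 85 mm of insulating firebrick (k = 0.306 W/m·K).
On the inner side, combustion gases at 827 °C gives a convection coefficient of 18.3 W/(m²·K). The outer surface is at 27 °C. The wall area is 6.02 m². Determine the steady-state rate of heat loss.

Series thermal resistances:
R_inner film = 1/(h_i·A) = 1/(18.3×6.02) = 0.009077 K/W
R_castable refractory = L/(kA) = 0.07/(0.895×6.02) = 0.01299 K/W
R_insulating firebrick = L/(kA) = 0.085/(0.306×6.02) = 0.04614 K/W
R_total = 0.06821 K/W
Q = ΔT / R_total = 800 / 0.06821

Q ≈ 11700 W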